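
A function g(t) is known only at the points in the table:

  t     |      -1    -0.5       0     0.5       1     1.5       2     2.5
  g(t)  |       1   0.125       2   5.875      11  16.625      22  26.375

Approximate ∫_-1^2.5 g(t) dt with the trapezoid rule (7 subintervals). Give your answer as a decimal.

35.65625

Δt = 0.5.
T_7 = (0.5/2)·[1 + 2·0.125 + 2·2 + 2·5.875 + 2·11 + 2·16.625 + 2·22 + 26.375] = 35.65625.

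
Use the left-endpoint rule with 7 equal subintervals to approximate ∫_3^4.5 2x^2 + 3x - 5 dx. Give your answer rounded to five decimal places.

49.25510

Δx = (4.5 − 3)/7 = 3/14.
Left endpoints: 3, 45/14, 24/7, 51/14, 27/7, 57/14, 30/7.
f(3) = 22, f(45/14) = 1240/49, f(24/7) = 1411/49, f(51/14) = 1591/49, f(27/7) = 1780/49, f(57/14) = 1978/49, f(30/7) = 2185/49.
Sum = Δx · [f(3) + f(45/14) + f(24/7) + ...].
Sum ≈ 49.25510.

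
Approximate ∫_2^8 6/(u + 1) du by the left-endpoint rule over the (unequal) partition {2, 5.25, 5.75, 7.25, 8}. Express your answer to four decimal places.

8.8588

Subinterval widths: 3.25, 0.5, 1.5, 0.75.
Left endpoints: 2, 5.25, 5.75, 7.25.
f(2) = 2, f(5.25) = 0.96, f(5.75) = 8/9, f(7.25) = 8/11.
Sum = Σ Δu_i · f(u_i).
Sum ≈ 8.8588.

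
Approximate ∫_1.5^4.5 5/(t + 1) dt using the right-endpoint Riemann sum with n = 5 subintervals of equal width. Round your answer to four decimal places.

Δt = (4.5 − 1.5)/5 = 0.6.
Right endpoints: 2.1, 2.7, 3.3, 3.9, 4.5.
f(2.1) = 50/31, f(2.7) = 50/37, f(3.3) = 50/43, f(3.9) = 50/49, f(4.5) = 10/11.
Sum = Δt · [f(2.1) + f(2.7) + f(3.3) + f(3.9) + f(4.5)].
Sum ≈ 3.6339.

3.6339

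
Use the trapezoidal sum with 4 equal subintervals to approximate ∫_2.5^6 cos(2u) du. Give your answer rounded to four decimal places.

0.1543

Δu = (6 − 2.5)/4 = 0.875.
f(2.5) ≈ 0.2837, f(3.375) ≈ 0.8930, f(4.25) ≈ -0.6020, f(5.125) ≈ -0.6784, f(6) ≈ 0.8439.
T_4 = (Δu/2)·[f(u_0) + 2f(u_1) + 2f(u_2) + 2f(u_3) + f(u_4)].
Sum ≈ 0.1543.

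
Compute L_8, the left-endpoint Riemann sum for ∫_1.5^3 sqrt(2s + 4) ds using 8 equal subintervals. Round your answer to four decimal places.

Δs = (3 − 1.5)/8 = 0.1875.
Left endpoints: 1.5, 1.6875, 1.875, 2.0625, 2.25, 2.4375, 2.625, 2.8125.
f(1.5) ≈ 2.6458, f(1.6875) ≈ 2.7157, f(1.875) ≈ 2.7839, f(2.0625) ≈ 2.8504, f(2.25) ≈ 2.9155, f(2.4375) ≈ 2.9791, f(2.625) ≈ 3.0414, f(2.8125) ≈ 3.1024.
Sum = Δs · [f(1.5) + f(1.6875) + f(1.875) + ...].
Sum ≈ 4.3189.

4.3189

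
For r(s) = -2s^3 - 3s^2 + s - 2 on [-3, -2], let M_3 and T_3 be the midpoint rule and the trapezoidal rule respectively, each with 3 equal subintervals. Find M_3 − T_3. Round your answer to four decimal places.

M_3 ≈ 8.888889.
T_3 ≈ 9.222222.
M_3 − T_3 ≈ -0.3333.

-0.3333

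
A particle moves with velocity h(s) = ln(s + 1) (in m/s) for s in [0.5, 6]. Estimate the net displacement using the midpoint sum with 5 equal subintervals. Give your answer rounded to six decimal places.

Δs = (6 − 0.5)/5 = 1.1.
Midpoints: 1.05, 2.15, 3.25, 4.35, 5.45.
h(1.05) ≈ 0.717840, h(2.15) ≈ 1.147402, h(3.25) ≈ 1.446919, h(4.35) ≈ 1.677097, h(5.45) ≈ 1.864080.
Sum = Δs · [h(1.05) + h(2.15) + h(3.25) + h(4.35) + h(5.45)].
Sum ≈ 7.538672.

7.538672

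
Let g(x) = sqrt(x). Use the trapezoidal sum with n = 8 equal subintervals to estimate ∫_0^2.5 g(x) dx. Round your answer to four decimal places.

Δx = (2.5 − 0)/8 = 0.3125.
g(0) ≈ 0.0000, g(0.3125) ≈ 0.5590, g(0.625) ≈ 0.7906, g(0.9375) ≈ 0.9682, g(1.25) ≈ 1.1180, g(1.5625) ≈ 1.2500, g(1.875) ≈ 1.3693, g(2.1875) ≈ 1.4790, g(2.5) ≈ 1.5811.
T_8 = (Δx/2)·[g(x_0) + 2g(x_1) + ... + 2g(x_{7}) + g(x_8)].
Sum ≈ 2.6015.

2.6015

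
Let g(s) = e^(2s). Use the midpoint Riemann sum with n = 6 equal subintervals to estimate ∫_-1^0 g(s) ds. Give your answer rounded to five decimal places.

Δs = (0 − (-1))/6 = 1/6.
Midpoints: -11/12, -0.75, -7/12, -5/12, -0.25, -1/12.
g(-11/12) ≈ 0.15988, g(-0.75) ≈ 0.22313, g(-7/12) ≈ 0.31140, g(-5/12) ≈ 0.43460, g(-0.25) ≈ 0.60653, g(-1/12) ≈ 0.84648.
Sum = Δs · [g(-11/12) + g(-0.75) + g(-7/12) + ...].
Sum ≈ 0.43034.

0.43034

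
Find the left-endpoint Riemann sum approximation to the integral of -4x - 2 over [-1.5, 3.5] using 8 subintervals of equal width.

Δx = (3.5 − (-1.5))/8 = 0.625.
Left endpoints: -1.5, -0.875, -0.25, 0.375, 1, 1.625, 2.25, 2.875.
f(-1.5) = 4, f(-0.875) = 1.5, f(-0.25) = -1, f(0.375) = -3.5, f(1) = -6, f(1.625) = -8.5, f(2.25) = -11, f(2.875) = -13.5.
Sum = Δx · [f(-1.5) + f(-0.875) + f(-0.25) + ...].
Sum = -23.75.

-23.75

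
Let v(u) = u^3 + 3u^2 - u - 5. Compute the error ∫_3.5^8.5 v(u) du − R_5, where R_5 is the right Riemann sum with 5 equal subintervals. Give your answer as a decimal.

Exact integral: ∫_3.5^8.5 v(u) du = 1783.75.
R_5 = 2174.375.
Error = 1783.75 − 2174.375 = -390.625.

-390.625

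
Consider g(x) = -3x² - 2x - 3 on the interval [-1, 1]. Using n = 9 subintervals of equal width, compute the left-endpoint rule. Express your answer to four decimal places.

-7.6049

Δx = (1 − (-1))/9 = 2/9.
Left endpoints: -1, -7/9, -5/9, -1/3, -1/9, 1/9, 1/3, 5/9, 7/9.
g(-1) = -4, g(-7/9) = -88/27, g(-5/9) = -76/27, g(-1/3) = -8/3, g(-1/9) = -76/27, g(1/9) = -88/27, g(1/3) = -4, g(5/9) = -136/27, g(7/9) = -172/27.
Sum = Δx · [g(-1) + g(-7/9) + g(-5/9) + ...].
Sum ≈ -7.6049.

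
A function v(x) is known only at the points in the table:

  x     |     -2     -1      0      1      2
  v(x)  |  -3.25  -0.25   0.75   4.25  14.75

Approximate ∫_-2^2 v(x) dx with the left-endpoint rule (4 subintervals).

Δx = 1.
Sum = 1·[(-3.25) + (-0.25) + 0.75 + 4.25] = 1.5.

1.5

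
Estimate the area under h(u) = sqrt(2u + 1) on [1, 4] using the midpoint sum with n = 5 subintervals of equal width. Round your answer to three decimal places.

Δu = (4 − 1)/5 = 0.6.
Midpoints: 1.3, 1.9, 2.5, 3.1, 3.7.
h(1.3) ≈ 1.897, h(1.9) ≈ 2.191, h(2.5) ≈ 2.449, h(3.1) ≈ 2.683, h(3.7) ≈ 2.898.
Sum = Δu · [h(1.3) + h(1.9) + h(2.5) + h(3.1) + h(3.7)].
Sum ≈ 7.272.

7.272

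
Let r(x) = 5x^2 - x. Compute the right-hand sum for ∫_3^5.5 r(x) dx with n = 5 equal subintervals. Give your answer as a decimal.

Δx = (5.5 − 3)/5 = 0.5.
Right endpoints: 3.5, 4, 4.5, 5, 5.5.
r(3.5) = 57.75, r(4) = 76, r(4.5) = 96.75, r(5) = 120, r(5.5) = 145.75.
Sum = Δx · [r(3.5) + r(4) + r(4.5) + r(5) + r(5.5)].
Sum = 248.125.

248.125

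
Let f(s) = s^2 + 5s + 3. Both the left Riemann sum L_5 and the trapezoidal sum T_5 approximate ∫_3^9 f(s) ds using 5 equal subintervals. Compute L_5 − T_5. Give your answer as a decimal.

-61.2

L_5 = 372.24.
T_5 = 433.44.
L_5 − T_5 = -61.2.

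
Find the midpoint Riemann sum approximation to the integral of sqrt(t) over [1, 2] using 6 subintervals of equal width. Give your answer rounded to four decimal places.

Δt = (2 − 1)/6 = 1/6.
Midpoints: 13/12, 1.25, 17/12, 19/12, 1.75, 23/12.
f(13/12) ≈ 1.0408, f(1.25) ≈ 1.1180, f(17/12) ≈ 1.1902, f(19/12) ≈ 1.2583, f(1.75) ≈ 1.3229, f(23/12) ≈ 1.3844.
Sum = Δt · [f(13/12) + f(1.25) + f(17/12) + ...].
Sum ≈ 1.2191.

1.2191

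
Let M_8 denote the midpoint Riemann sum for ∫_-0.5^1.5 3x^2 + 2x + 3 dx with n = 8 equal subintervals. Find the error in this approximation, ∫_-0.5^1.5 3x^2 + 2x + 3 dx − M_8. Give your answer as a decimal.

0.03125

Exact integral: ∫_-0.5^1.5 f(x) dx = 11.5.
M_8 = 11.46875.
Error = 11.5 − 11.46875 = 0.03125.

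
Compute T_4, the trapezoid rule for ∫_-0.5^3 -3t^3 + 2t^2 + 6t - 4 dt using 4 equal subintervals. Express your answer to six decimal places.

Δt = (3 − (-0.5))/4 = 0.875.
f(-0.5) = -6.125, f(0.375) = -833/512, f(1.25) = 0.765625, f(2.125) = -5635/512, f(3) = -49.
T_4 = (Δt/2)·[f(t_0) + 2f(t_1) + 2f(t_2) + 2f(t_3) + f(t_4)].
Sum ≈ -34.500977.

-34.500977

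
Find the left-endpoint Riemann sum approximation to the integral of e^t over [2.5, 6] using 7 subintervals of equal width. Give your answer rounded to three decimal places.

Δt = (6 − 2.5)/7 = 0.5.
Left endpoints: 2.5, 3, 3.5, 4, 4.5, 5, 5.5.
f(2.5) ≈ 12.182, f(3) ≈ 20.086, f(3.5) ≈ 33.115, f(4) ≈ 54.598, f(4.5) ≈ 90.017, f(5) ≈ 148.413, f(5.5) ≈ 244.692.
Sum = Δt · [f(2.5) + f(3) + f(3.5) + ...].
Sum ≈ 301.552.

301.552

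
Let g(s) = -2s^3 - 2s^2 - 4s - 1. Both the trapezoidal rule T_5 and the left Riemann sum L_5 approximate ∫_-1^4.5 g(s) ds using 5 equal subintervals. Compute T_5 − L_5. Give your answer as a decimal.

-134.6125

T_5 = -323.8125.
L_5 = -189.2.
T_5 − L_5 = -134.6125.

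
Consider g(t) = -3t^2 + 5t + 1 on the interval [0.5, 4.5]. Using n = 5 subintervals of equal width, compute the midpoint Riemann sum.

-36.36

Δt = (4.5 − 0.5)/5 = 0.8.
Midpoints: 0.9, 1.7, 2.5, 3.3, 4.1.
g(0.9) = 3.07, g(1.7) = 0.83, g(2.5) = -5.25, g(3.3) = -15.17, g(4.1) = -28.93.
Sum = Δt · [g(0.9) + g(1.7) + g(2.5) + g(3.3) + g(4.1)].
Sum = -36.36.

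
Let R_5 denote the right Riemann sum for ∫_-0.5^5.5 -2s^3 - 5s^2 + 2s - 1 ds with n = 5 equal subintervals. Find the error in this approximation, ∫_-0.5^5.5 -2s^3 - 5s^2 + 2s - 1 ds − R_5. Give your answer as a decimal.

Exact integral: ∫_-0.5^5.5 f(s) ds = -711.
R_5 = -1022.4.
Error = -711 − (-1022.4) = 311.4.

311.4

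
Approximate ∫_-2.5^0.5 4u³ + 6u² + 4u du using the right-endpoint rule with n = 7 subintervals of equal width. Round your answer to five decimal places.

Δu = (0.5 − (-2.5))/7 = 3/7.
Right endpoints: -29/14, -23/14, -17/14, -11/14, -5/14, 1/14, 0.5.
f(-29/14) = -6206/343, f(-23/14) = -2783/343, f(-17/14) = -1088/343, f(-11/14) = -473/343, f(-5/14) = -290/343, f(1/14) = 109/343, f(0.5) = 4.
Sum = Δu · [f(-29/14) + f(-23/14) + f(-17/14) + ...].
Sum ≈ -11.69388.

-11.69388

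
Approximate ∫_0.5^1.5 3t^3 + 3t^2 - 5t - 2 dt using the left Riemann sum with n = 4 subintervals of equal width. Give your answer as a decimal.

Δt = (1.5 − 0.5)/4 = 0.25.
Left endpoints: 0.5, 0.75, 1, 1.25.
f(0.5) = -3.375, f(0.75) = -2.796875, f(1) = -1, f(1.25) = 2.296875.
Sum = Δt · [f(0.5) + f(0.75) + f(1) + f(1.25)].
Sum = -1.21875.

-1.21875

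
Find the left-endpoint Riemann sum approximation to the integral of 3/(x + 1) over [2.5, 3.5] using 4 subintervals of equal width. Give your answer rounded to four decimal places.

Δx = (3.5 − 2.5)/4 = 0.25.
Left endpoints: 2.5, 2.75, 3, 3.25.
f(2.5) = 6/7, f(2.75) = 0.8, f(3) = 0.75, f(3.25) = 12/17.
Sum = Δx · [f(2.5) + f(2.75) + f(3) + f(3.25)].
Sum ≈ 0.7783.

0.7783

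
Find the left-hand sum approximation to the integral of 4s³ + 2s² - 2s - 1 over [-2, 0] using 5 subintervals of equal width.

Δs = (0 − (-2))/5 = 0.4.
Left endpoints: -2, -1.6, -1.2, -0.8, -0.4.
f(-2) = -21, f(-1.6) = -9.064, f(-1.2) = -2.632, f(-0.8) = -0.168, f(-0.4) = -0.136.
Sum = Δs · [f(-2) + f(-1.6) + f(-1.2) + f(-0.8) + f(-0.4)].
Sum = -13.2.

-13.2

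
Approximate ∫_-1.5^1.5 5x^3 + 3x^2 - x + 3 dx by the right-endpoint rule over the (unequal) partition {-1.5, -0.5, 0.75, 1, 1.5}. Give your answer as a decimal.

26.24609375

Subinterval widths: 1, 1.25, 0.25, 0.5.
Right endpoints: -0.5, 0.75, 1, 1.5.
f(-0.5) = 3.625, f(0.75) = 6.046875, f(1) = 10, f(1.5) = 25.125.
Sum = Σ Δx_i · f(x_i).
Sum = 26.24609375.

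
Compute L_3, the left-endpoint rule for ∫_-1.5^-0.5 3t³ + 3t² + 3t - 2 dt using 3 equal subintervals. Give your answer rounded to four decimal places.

-6.7361

Δt = (-0.5 − (-1.5))/3 = 1/3.
Left endpoints: -1.5, -7/6, -5/6.
f(-1.5) = -9.875, f(-7/6) = -445/72, f(-5/6) = -299/72.
Sum = Δt · [f(-1.5) + f(-7/6) + f(-5/6)].
Sum ≈ -6.7361.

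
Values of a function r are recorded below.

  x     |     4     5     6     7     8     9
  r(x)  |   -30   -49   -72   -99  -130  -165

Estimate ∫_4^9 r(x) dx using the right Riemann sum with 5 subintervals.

-515

Δx = 1.
Sum = 1·[(-49) + (-72) + (-99) + (-130) + (-165)] = -515.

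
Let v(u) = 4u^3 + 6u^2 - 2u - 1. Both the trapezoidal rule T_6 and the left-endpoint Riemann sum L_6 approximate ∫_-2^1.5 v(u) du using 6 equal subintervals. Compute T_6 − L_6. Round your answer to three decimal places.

T_6 ≈ 10.65799.
L_6 ≈ 2.49132.
T_6 − L_6 ≈ 8.167.

8.167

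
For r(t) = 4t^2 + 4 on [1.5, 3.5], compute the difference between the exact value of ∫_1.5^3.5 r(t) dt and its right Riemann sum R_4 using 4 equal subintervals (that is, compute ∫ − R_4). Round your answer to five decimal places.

Exact integral: ∫_1.5^3.5 r(t) dt ≈ 60.6666667.
R_4 = 71.
Error ≈ 60.6666667 − 71 ≈ -10.33333.

-10.33333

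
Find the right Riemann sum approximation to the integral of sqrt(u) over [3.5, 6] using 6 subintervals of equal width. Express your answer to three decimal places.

5.552

Δu = (6 − 3.5)/6 = 5/12.
Right endpoints: 47/12, 13/3, 4.75, 31/6, 67/12, 6.
f(47/12) ≈ 1.979, f(13/3) ≈ 2.082, f(4.75) ≈ 2.179, f(31/6) ≈ 2.273, f(67/12) ≈ 2.363, f(6) ≈ 2.449.
Sum = Δu · [f(47/12) + f(13/3) + f(4.75) + ...].
Sum ≈ 5.552.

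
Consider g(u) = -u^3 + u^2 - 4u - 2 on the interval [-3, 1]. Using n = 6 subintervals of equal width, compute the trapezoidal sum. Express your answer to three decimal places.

Δu = (1 − (-3))/6 = 2/3.
g(-3) = 46, g(-7/3) = 688/27, g(-5/3) = 326/27, g(-1) = 4, g(-1/3) = -14/27, g(1/3) = -88/27, g(1) = -6.
T_6 = (Δu/2)·[g(u_0) + 2g(u_1) + ... + 2g(u_{5}) + g(u_6)].
Sum ≈ 38.519.

38.519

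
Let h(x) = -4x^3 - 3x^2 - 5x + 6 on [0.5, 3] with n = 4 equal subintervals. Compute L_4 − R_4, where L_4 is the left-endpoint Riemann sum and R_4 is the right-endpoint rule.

L_4 = -72.890625.
R_4 = -164.296875.
L_4 − R_4 = 91.40625.

91.40625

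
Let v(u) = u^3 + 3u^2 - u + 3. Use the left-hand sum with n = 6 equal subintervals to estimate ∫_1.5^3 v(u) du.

Δu = (3 − 1.5)/6 = 0.25.
Left endpoints: 1.5, 1.75, 2, 2.25, 2.5, 2.75.
v(1.5) = 11.625, v(1.75) = 15.796875, v(2) = 21, v(2.25) = 27.328125, v(2.5) = 34.875, v(2.75) = 43.734375.
Sum = Δu · [v(1.5) + v(1.75) + v(2) + ...].
Sum = 38.58984375.

38.58984375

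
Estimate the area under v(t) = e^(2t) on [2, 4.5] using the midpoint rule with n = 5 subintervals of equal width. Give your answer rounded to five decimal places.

3861.33098

Δt = (4.5 − 2)/5 = 0.5.
Midpoints: 2.25, 2.75, 3.25, 3.75, 4.25.
v(2.25) ≈ 90.01713, v(2.75) ≈ 244.69193, v(3.25) ≈ 665.14163, v(3.75) ≈ 1808.04241, v(4.25) ≈ 4914.76884.
Sum = Δt · [v(2.25) + v(2.75) + v(3.25) + v(3.75) + v(4.25)].
Sum ≈ 3861.33098.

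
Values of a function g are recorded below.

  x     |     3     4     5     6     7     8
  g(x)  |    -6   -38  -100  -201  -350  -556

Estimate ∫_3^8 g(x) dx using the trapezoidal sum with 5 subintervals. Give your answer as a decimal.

Δx = 1.
T_5 = (1/2)·[(-6) + 2·(-38) + 2·(-100) + 2·(-201) + 2·(-350) + (-556)] = -970.

-970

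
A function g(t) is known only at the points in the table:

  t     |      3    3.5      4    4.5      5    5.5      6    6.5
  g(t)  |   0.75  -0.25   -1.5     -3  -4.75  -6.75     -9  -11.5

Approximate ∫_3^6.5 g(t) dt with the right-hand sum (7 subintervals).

Δt = 0.5.
Sum = 0.5·[(-0.25) + (-1.5) + (-3) + (-4.75) + (-6.75) + (-9) + (-11.5)] = -18.375.

-18.375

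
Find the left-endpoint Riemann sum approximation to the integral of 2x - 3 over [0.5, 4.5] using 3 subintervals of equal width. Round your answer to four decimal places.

Δx = (4.5 − 0.5)/3 = 4/3.
Left endpoints: 0.5, 11/6, 19/6.
f(0.5) = -2, f(11/6) = 2/3, f(19/6) = 10/3.
Sum = Δx · [f(0.5) + f(11/6) + f(19/6)].
Sum ≈ 2.6667.

2.6667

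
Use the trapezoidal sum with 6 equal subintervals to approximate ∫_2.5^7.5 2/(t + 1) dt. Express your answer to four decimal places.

Δt = (7.5 − 2.5)/6 = 5/6.
f(2.5) = 4/7, f(10/3) = 6/13, f(25/6) = 12/31, f(5) = 1/3, f(35/6) = 12/41, f(20/3) = 6/23, f(7.5) = 4/17.
T_6 = (Δt/2)·[f(t_0) + 2f(t_1) + ... + 2f(t_{5}) + f(t_6)].
Sum ≈ 1.7824.

1.7824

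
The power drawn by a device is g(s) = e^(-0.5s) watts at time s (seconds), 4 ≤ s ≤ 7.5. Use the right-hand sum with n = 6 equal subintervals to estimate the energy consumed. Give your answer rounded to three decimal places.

0.193

Δs = (7.5 − 4)/6 = 7/12.
Right endpoints: 55/12, 31/6, 5.75, 19/3, 83/12, 7.5.
g(55/12) ≈ 0.101, g(31/6) ≈ 0.076, g(5.75) ≈ 0.056, g(19/3) ≈ 0.042, g(83/12) ≈ 0.031, g(7.5) ≈ 0.024.
Sum = Δs · [g(55/12) + g(31/6) + g(5.75) + ...].
Sum ≈ 0.193.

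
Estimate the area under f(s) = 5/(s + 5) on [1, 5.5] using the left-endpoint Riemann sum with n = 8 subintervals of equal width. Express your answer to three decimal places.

Δs = (5.5 − 1)/8 = 0.5625.
Left endpoints: 1, 1.5625, 2.125, 2.6875, 3.25, 3.8125, 4.375, 4.9375.
f(1) = 5/6, f(1.5625) = 16/21, f(2.125) = 40/57, f(2.6875) = 80/123, f(3.25) = 20/33, f(3.8125) = 80/141, f(4.375) = 8/15, f(4.9375) = 80/159.
Sum = Δs · [f(1) + f(1.5625) + f(2.125) + ...].
Sum ≈ 2.901.

2.901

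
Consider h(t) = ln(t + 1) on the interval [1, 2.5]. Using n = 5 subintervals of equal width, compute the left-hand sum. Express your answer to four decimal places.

1.4128

Δt = (2.5 − 1)/5 = 0.3.
Left endpoints: 1, 1.3, 1.6, 1.9, 2.2.
h(1) ≈ 0.6931, h(1.3) ≈ 0.8329, h(1.6) ≈ 0.9555, h(1.9) ≈ 1.0647, h(2.2) ≈ 1.1632.
Sum = Δt · [h(1) + h(1.3) + h(1.6) + h(1.9) + h(2.2)].
Sum ≈ 1.4128.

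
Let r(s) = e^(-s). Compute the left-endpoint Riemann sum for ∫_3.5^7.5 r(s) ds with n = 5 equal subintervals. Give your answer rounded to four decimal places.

0.0431

Δs = (7.5 − 3.5)/5 = 0.8.
Left endpoints: 3.5, 4.3, 5.1, 5.9, 6.7.
r(3.5) ≈ 0.0302, r(4.3) ≈ 0.0136, r(5.1) ≈ 0.0061, r(5.9) ≈ 0.0027, r(6.7) ≈ 0.0012.
Sum = Δs · [r(3.5) + r(4.3) + r(5.1) + r(5.9) + r(6.7)].
Sum ≈ 0.0431.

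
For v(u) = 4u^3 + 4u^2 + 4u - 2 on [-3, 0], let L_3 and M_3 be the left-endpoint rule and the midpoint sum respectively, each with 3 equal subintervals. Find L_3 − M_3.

-52.5

L_3 = -118.
M_3 = -65.5.
L_3 − M_3 = -52.5.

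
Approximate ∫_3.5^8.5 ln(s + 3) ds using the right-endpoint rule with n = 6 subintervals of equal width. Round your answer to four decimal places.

Δs = (8.5 − 3.5)/6 = 5/6.
Right endpoints: 13/3, 31/6, 6, 41/6, 23/3, 8.5.
f(13/3) ≈ 1.9924, f(31/6) ≈ 2.1001, f(6) ≈ 2.1972, f(41/6) ≈ 2.2858, f(23/3) ≈ 2.3671, f(8.5) ≈ 2.4423.
Sum = Δs · [f(13/3) + f(31/6) + f(6) + ...].
Sum ≈ 11.1541.

11.1541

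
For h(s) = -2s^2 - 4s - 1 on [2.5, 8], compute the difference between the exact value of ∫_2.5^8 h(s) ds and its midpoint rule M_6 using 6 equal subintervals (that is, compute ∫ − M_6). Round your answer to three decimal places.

Exact integral: ∫_2.5^8 h(s) ds ≈ -451.91667.
M_6 ≈ -451.14641.
Error ≈ -451.91667 − (-451.14641) ≈ -0.770.

-0.770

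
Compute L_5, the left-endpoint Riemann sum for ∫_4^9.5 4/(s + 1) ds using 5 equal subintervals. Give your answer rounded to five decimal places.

Δs = (9.5 − 4)/5 = 1.1.
Left endpoints: 4, 5.1, 6.2, 7.3, 8.4.
f(4) = 0.8, f(5.1) = 40/61, f(6.2) = 5/9, f(7.3) = 40/83, f(8.4) = 20/47.
Sum = Δs · [f(4) + f(5.1) + f(6.2) + f(7.3) + f(8.4)].
Sum ≈ 3.21063.

3.21063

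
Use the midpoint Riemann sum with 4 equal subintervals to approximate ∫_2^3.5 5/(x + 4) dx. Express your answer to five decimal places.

1.11543

Δx = (3.5 − 2)/4 = 0.375.
Midpoints: 2.1875, 2.5625, 2.9375, 3.3125.
f(2.1875) = 80/99, f(2.5625) = 16/21, f(2.9375) = 80/111, f(3.3125) = 80/117.
Sum = Δx · [f(2.1875) + f(2.5625) + f(2.9375) + f(3.3125)].
Sum ≈ 1.11543.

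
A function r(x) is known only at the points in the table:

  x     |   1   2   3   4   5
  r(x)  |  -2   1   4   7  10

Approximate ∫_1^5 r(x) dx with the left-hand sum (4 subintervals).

Δx = 1.
Sum = 1·[(-2) + 1 + 4 + 7] = 10.

10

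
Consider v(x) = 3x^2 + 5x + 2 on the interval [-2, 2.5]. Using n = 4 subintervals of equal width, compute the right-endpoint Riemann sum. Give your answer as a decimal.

57.55078125

Δx = (2.5 − (-2))/4 = 1.125.
Right endpoints: -0.875, 0.25, 1.375, 2.5.
v(-0.875) = -0.078125, v(0.25) = 3.4375, v(1.375) = 14.546875, v(2.5) = 33.25.
Sum = Δx · [v(-0.875) + v(0.25) + v(1.375) + v(2.5)].
Sum = 57.55078125.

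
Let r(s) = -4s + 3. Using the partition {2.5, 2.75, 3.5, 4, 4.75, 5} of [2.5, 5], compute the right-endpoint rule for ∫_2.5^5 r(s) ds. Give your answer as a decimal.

-33

Subinterval widths: 0.25, 0.75, 0.5, 0.75, 0.25.
Right endpoints: 2.75, 3.5, 4, 4.75, 5.
r(2.75) = -8, r(3.5) = -11, r(4) = -13, r(4.75) = -16, r(5) = -17.
Sum = Σ Δs_i · r(s_i).
Sum = -33.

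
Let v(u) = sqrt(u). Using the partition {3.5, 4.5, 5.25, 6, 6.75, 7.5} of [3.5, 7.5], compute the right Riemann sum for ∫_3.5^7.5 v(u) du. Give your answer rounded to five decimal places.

9.67942

Subinterval widths: 1, 0.75, 0.75, 0.75, 0.75.
Right endpoints: 4.5, 5.25, 6, 6.75, 7.5.
v(4.5) ≈ 2.12132, v(5.25) ≈ 2.29129, v(6) ≈ 2.44949, v(6.75) ≈ 2.59808, v(7.5) ≈ 2.73861.
Sum = Σ Δu_i · v(u_i).
Sum ≈ 9.67942.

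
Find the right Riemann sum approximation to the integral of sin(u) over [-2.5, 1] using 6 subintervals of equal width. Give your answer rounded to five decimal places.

-0.88321

Δu = (1 − (-2.5))/6 = 7/12.
Right endpoints: -23/12, -4/3, -0.75, -1/6, 5/12, 1.
f(-23/12) ≈ -0.94078, f(-4/3) ≈ -0.97194, f(-0.75) ≈ -0.68164, f(-1/6) ≈ -0.16590, f(5/12) ≈ 0.40471, f(1) ≈ 0.84147.
Sum = Δu · [f(-23/12) + f(-4/3) + f(-0.75) + ...].
Sum ≈ -0.88321.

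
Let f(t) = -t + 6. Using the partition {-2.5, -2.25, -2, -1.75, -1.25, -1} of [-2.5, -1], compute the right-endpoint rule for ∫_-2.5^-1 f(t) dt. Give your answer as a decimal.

Subinterval widths: 0.25, 0.25, 0.25, 0.5, 0.25.
Right endpoints: -2.25, -2, -1.75, -1.25, -1.
f(-2.25) = 8.25, f(-2) = 8, f(-1.75) = 7.75, f(-1.25) = 7.25, f(-1) = 7.
Sum = Σ Δt_i · f(t_i).
Sum = 11.375.

11.375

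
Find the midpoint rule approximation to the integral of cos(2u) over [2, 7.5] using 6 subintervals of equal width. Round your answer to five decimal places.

0.81267

Δu = (7.5 − 2)/6 = 11/12.
Midpoints: 59/24, 3.375, 103/24, 125/24, 6.125, 169/24.
f(59/24) ≈ 0.20286, f(3.375) ≈ 0.89301, f(103/24) ≈ -0.66639, f(125/24) ≈ -0.54711, f(6.125) ≈ 0.95037, f(169/24) ≈ 0.05381.
Sum = Δu · [f(59/24) + f(3.375) + f(103/24) + ...].
Sum ≈ 0.81267.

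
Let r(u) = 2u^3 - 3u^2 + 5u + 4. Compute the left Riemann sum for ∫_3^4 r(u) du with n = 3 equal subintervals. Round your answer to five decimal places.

62.66667

Δu = (4 − 3)/3 = 1/3.
Left endpoints: 3, 10/3, 11/3.
r(3) = 46, r(10/3) = 1658/27, r(11/3) = 2176/27.
Sum = Δu · [r(3) + r(10/3) + r(11/3)].
Sum ≈ 62.66667.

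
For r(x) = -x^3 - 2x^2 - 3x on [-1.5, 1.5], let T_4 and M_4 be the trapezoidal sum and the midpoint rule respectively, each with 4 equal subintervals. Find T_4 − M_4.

T_4 = -5.0625.
M_4 = -4.21875.
T_4 − M_4 = -0.84375.

-0.84375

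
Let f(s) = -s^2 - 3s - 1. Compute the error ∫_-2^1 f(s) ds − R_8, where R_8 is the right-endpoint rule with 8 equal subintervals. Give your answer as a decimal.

Exact integral: ∫_-2^1 f(s) ds = -1.5.
R_8 = -2.6953125.
Error = -1.5 − (-2.6953125) = 1.1953125.

1.1953125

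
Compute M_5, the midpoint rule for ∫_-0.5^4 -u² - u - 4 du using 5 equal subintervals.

Δu = (4 − (-0.5))/5 = 0.9.
Midpoints: -0.05, 0.85, 1.75, 2.65, 3.55.
f(-0.05) = -3.9525, f(0.85) = -5.5725, f(1.75) = -8.8125, f(2.65) = -13.6725, f(3.55) = -20.1525.
Sum = Δu · [f(-0.05) + f(0.85) + f(1.75) + f(2.65) + f(3.55)].
Sum = -46.94625.

-46.94625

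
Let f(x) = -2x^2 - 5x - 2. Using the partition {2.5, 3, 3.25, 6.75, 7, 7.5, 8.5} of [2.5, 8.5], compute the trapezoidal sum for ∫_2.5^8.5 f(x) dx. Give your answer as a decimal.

Subinterval widths: 0.5, 0.25, 3.5, 0.25, 0.5, 1.
f(2.5) = -27, f(3) = -35, f(3.25) = -39.375, f(6.75) = -126.875, f(7) = -135, f(7.5) = -152, f(8.5) = -189.
On each subinterval the trapezoid contributes (Δx_i/2)·[f(x_{i-1}) + f(x_i)].
Sum = -590.71875.

-590.71875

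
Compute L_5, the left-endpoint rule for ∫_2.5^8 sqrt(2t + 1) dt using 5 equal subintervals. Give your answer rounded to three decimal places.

17.528

Δt = (8 − 2.5)/5 = 1.1.
Left endpoints: 2.5, 3.6, 4.7, 5.8, 6.9.
f(2.5) ≈ 2.449, f(3.6) ≈ 2.864, f(4.7) ≈ 3.225, f(5.8) ≈ 3.550, f(6.9) ≈ 3.847.
Sum = Δt · [f(2.5) + f(3.6) + f(4.7) + f(5.8) + f(6.9)].
Sum ≈ 17.528.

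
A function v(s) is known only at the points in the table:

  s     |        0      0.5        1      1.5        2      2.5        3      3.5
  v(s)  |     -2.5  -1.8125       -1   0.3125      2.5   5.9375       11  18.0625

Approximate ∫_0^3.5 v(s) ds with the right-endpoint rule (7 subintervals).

17.5

Δs = 0.5.
Sum = 0.5·[(-1.8125) + (-1) + 0.3125 + 2.5 + 5.9375 + 11 + 18.0625] = 17.5.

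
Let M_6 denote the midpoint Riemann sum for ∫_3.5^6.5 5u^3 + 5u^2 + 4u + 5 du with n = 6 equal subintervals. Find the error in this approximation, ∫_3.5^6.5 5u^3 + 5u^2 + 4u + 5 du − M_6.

5

Exact integral: ∫_3.5^6.5 f(u) du = 2505.
M_6 = 2500.
Error = 2505 − 2500 = 5.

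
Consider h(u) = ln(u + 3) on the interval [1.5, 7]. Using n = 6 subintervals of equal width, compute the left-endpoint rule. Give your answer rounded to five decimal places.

Δu = (7 − 1.5)/6 = 11/12.
Left endpoints: 1.5, 29/12, 10/3, 4.25, 31/6, 73/12.
h(1.5) ≈ 1.50408, h(29/12) ≈ 1.68948, h(10/3) ≈ 1.84583, h(4.25) ≈ 1.98100, h(31/6) ≈ 2.10006, h(73/12) ≈ 2.20644.
Sum = Δu · [h(1.5) + h(29/12) + h(10/3) + ...].
Sum ≈ 10.38298.

10.38298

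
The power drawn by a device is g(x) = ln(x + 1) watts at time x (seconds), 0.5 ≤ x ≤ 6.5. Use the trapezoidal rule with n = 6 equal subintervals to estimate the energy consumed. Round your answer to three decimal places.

Δx = (6.5 − 0.5)/6 = 1.
g(0.5) ≈ 0.405, g(1.5) ≈ 0.916, g(2.5) ≈ 1.253, g(3.5) ≈ 1.504, g(4.5) ≈ 1.705, g(5.5) ≈ 1.872, g(6.5) ≈ 2.015.
T_6 = (Δx/2)·[g(x_0) + 2g(x_1) + ... + 2g(x_{5}) + g(x_6)].
Sum ≈ 8.460.

8.460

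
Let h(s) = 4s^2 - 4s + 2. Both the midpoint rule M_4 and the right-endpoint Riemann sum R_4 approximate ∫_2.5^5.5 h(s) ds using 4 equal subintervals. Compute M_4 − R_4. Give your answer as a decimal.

M_4 = 158.4375.
R_4 = 191.625.
M_4 − R_4 = -33.1875.

-33.1875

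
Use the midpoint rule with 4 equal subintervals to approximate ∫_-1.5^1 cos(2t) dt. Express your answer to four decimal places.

0.5610

Δt = (1 − (-1.5))/4 = 0.625.
Midpoints: -1.1875, -0.5625, 0.0625, 0.6875.
f(-1.1875) ≈ -0.7203, f(-0.5625) ≈ 0.4312, f(0.0625) ≈ 0.9922, f(0.6875) ≈ 0.1945.
Sum = Δt · [f(-1.1875) + f(-0.5625) + f(0.0625) + f(0.6875)].
Sum ≈ 0.5610.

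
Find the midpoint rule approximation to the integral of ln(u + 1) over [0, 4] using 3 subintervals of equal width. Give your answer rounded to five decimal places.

Δu = (4 − 0)/3 = 4/3.
Midpoints: 2/3, 2, 10/3.
f(2/3) ≈ 0.51083, f(2) ≈ 1.09861, f(10/3) ≈ 1.46634.
Sum = Δu · [f(2/3) + f(2) + f(10/3)].
Sum ≈ 4.10103.

4.10103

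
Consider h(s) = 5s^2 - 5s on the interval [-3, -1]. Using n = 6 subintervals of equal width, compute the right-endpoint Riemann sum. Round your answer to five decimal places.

55.18519

Δs = (-1 − (-3))/6 = 1/3.
Right endpoints: -8/3, -7/3, -2, -5/3, -4/3, -1.
h(-8/3) = 440/9, h(-7/3) = 350/9, h(-2) = 30, h(-5/3) = 200/9, h(-4/3) = 140/9, h(-1) = 10.
Sum = Δs · [h(-8/3) + h(-7/3) + h(-2) + ...].
Sum ≈ 55.18519.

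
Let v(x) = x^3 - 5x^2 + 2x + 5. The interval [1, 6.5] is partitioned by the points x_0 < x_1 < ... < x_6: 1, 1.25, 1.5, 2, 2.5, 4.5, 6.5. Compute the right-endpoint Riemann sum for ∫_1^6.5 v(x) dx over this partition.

166.62890625

Subinterval widths: 0.25, 0.25, 0.5, 0.5, 2, 2.
Right endpoints: 1.25, 1.5, 2, 2.5, 4.5, 6.5.
v(1.25) = 1.640625, v(1.5) = 0.125, v(2) = -3, v(2.5) = -5.625, v(4.5) = 3.875, v(6.5) = 81.375.
Sum = Σ Δx_i · v(x_i).
Sum = 166.62890625.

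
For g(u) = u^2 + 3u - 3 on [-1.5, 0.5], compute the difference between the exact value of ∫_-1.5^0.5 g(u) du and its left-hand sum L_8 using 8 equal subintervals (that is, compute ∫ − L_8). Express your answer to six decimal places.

Exact integral: ∫_-1.5^0.5 g(u) du ≈ -7.83333333.
L_8 = -8.3125.
Error ≈ -7.83333333 − (-8.3125) ≈ 0.479167.

0.479167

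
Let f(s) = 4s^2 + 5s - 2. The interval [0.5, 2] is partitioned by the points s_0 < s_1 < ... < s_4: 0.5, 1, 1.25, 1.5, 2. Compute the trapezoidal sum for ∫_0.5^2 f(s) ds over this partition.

17.0625

Subinterval widths: 0.5, 0.25, 0.25, 0.5.
f(0.5) = 1.5, f(1) = 7, f(1.25) = 10.5, f(1.5) = 14.5, f(2) = 24.
On each subinterval the trapezoid contributes (Δs_i/2)·[f(s_{i-1}) + f(s_i)].
Sum = 17.0625.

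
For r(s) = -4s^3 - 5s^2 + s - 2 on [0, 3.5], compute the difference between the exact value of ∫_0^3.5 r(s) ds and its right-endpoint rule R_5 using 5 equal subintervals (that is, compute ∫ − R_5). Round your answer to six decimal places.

Exact integral: ∫_0^3.5 r(s) ds ≈ -222.39583333.
R_5 = -310.065.
Error ≈ -222.39583333 − (-310.065) ≈ 87.669167.

87.669167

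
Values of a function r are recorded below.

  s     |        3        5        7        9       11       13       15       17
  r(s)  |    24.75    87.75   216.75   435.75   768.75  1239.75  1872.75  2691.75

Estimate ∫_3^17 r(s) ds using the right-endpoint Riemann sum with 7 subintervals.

Δs = 2.
Sum = 2·[87.75 + 216.75 + 435.75 + 768.75 + 1239.75 + 1872.75 + 2691.75] = 14626.5.

14626.5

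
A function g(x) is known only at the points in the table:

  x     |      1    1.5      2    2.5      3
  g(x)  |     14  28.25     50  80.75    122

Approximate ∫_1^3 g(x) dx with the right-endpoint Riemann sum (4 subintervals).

Δx = 0.5.
Sum = 0.5·[28.25 + 50 + 80.75 + 122] = 140.5.

140.5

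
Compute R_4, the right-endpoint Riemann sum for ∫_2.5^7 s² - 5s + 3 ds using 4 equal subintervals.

Δs = (7 − 2.5)/4 = 1.125.
Right endpoints: 3.625, 4.75, 5.875, 7.
f(3.625) = -1.984375, f(4.75) = 1.8125, f(5.875) = 8.140625, f(7) = 17.
Sum = Δs · [f(3.625) + f(4.75) + f(5.875) + f(7)].
Sum = 28.08984375.

28.08984375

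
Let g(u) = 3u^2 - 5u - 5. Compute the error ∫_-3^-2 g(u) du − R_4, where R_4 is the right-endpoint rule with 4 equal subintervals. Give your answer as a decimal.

2.46875

Exact integral: ∫_-3^-2 g(u) du = 26.5.
R_4 = 24.03125.
Error = 26.5 − 24.03125 = 2.46875.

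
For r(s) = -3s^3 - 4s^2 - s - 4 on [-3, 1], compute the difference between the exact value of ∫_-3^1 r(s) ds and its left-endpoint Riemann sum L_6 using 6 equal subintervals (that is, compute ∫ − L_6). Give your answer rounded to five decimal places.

-20.14815

Exact integral: ∫_-3^1 r(s) ds ≈ 10.6666667.
L_6 ≈ 30.8148148.
Error ≈ 10.6666667 − 30.8148148 ≈ -20.14815.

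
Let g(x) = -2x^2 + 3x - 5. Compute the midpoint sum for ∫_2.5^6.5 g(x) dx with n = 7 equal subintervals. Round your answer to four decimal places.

-138.4490

Δx = (6.5 − 2.5)/7 = 4/7.
Midpoints: 39/14, 47/14, 55/14, 4.5, 71/14, 79/14, 87/14.
g(39/14) = -596/49, g(47/14) = -856/49, g(55/14) = -1180/49, g(4.5) = -32, g(71/14) = -2020/49, g(79/14) = -2536/49, g(87/14) = -3116/49.
Sum = Δx · [g(39/14) + g(47/14) + g(55/14) + ...].
Sum ≈ -138.4490.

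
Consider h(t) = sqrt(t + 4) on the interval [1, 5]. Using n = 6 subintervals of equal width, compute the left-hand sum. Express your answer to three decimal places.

10.290

Δt = (5 − 1)/6 = 2/3.
Left endpoints: 1, 5/3, 7/3, 3, 11/3, 13/3.
h(1) ≈ 2.236, h(5/3) ≈ 2.380, h(7/3) ≈ 2.517, h(3) ≈ 2.646, h(11/3) ≈ 2.769, h(13/3) ≈ 2.887.
Sum = Δt · [h(1) + h(5/3) + h(7/3) + ...].
Sum ≈ 10.290.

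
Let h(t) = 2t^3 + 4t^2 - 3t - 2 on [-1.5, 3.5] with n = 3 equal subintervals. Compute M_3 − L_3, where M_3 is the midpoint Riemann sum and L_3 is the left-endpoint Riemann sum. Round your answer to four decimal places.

63.1944

M_3 ≈ 97.592593.
L_3 ≈ 34.398148.
M_3 − L_3 ≈ 63.1944.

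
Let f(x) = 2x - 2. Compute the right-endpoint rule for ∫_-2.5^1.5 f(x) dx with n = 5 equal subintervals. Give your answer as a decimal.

Δx = (1.5 − (-2.5))/5 = 0.8.
Right endpoints: -1.7, -0.9, -0.1, 0.7, 1.5.
f(-1.7) = -5.4, f(-0.9) = -3.8, f(-0.1) = -2.2, f(0.7) = -0.6, f(1.5) = 1.
Sum = Δx · [f(-1.7) + f(-0.9) + f(-0.1) + f(0.7) + f(1.5)].
Sum = -8.8.

-8.8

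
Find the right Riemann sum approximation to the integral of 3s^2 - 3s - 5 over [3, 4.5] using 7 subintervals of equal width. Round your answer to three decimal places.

42.918

Δs = (4.5 − 3)/7 = 3/14.
Right endpoints: 45/14, 24/7, 51/14, 27/7, 57/14, 30/7, 4.5.
f(45/14) = 3205/196, f(24/7) = 979/49, f(51/14) = 4681/196, f(27/7) = 1375/49, f(57/14) = 6373/196, f(30/7) = 1825/49, f(4.5) = 42.25.
Sum = Δs · [f(45/14) + f(24/7) + f(51/14) + ...].
Sum ≈ 42.918.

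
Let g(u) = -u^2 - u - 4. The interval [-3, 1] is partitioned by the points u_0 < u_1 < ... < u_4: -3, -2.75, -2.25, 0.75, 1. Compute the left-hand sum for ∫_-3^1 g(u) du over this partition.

-28.671875

Subinterval widths: 0.25, 0.5, 3, 0.25.
Left endpoints: -3, -2.75, -2.25, 0.75.
g(-3) = -10, g(-2.75) = -8.8125, g(-2.25) = -6.8125, g(0.75) = -5.3125.
Sum = Σ Δu_i · g(u_i).
Sum = -28.671875.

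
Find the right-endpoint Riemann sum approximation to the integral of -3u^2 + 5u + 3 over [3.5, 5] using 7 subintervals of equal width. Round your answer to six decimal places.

Δu = (5 − 3.5)/7 = 3/14.
Right endpoints: 26/7, 55/14, 29/7, 61/14, 32/7, 67/14, 5.
f(26/7) = -971/49, f(55/14) = -4637/196, f(29/7) = -1361/49, f(61/14) = -6305/196, f(32/7) = -1805/49, f(67/14) = -8189/196, f(5) = -47.
Sum = Δu · [f(26/7) + f(55/14) + f(29/7) + ...].
Sum ≈ -49.079082.

-49.079082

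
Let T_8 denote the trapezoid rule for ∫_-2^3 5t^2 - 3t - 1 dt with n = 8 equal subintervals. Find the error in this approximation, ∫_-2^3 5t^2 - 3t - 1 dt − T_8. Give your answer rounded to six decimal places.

-1.627604

Exact integral: ∫_-2^3 f(t) dt ≈ 45.83333333.
T_8 = 47.4609375.
Error ≈ 45.83333333 − 47.4609375 ≈ -1.627604.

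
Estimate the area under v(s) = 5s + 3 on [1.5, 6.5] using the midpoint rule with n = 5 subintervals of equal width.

Δs = (6.5 − 1.5)/5 = 1.
Midpoints: 2, 3, 4, 5, 6.
v(2) = 13, v(3) = 18, v(4) = 23, v(5) = 28, v(6) = 33.
Sum = Δs · [v(2) + v(3) + v(4) + v(5) + v(6)].
Sum = 115.

115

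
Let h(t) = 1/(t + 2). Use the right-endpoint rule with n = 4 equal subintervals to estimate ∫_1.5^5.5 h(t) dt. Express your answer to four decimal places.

Δt = (5.5 − 1.5)/4 = 1.
Right endpoints: 2.5, 3.5, 4.5, 5.5.
h(2.5) = 2/9, h(3.5) = 2/11, h(4.5) = 2/13, h(5.5) = 2/15.
Sum = Δt · [h(2.5) + h(3.5) + h(4.5) + h(5.5)].
Sum ≈ 0.6912.

0.6912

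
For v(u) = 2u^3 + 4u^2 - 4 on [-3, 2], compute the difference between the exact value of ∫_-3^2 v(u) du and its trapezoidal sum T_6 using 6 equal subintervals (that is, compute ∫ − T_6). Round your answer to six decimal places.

-0.578704

Exact integral: ∫_-3^2 v(u) du ≈ -5.83333333.
T_6 ≈ -5.25462963.
Error ≈ -5.83333333 − (-5.25462963) ≈ -0.578704.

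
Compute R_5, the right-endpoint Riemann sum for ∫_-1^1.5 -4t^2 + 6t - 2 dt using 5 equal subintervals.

Δt = (1.5 − (-1))/5 = 0.5.
Right endpoints: -0.5, 0, 0.5, 1, 1.5.
f(-0.5) = -6, f(0) = -2, f(0.5) = 0, f(1) = 0, f(1.5) = -2.
Sum = Δt · [f(-0.5) + f(0) + f(0.5) + f(1) + f(1.5)].
Sum = -5.

-5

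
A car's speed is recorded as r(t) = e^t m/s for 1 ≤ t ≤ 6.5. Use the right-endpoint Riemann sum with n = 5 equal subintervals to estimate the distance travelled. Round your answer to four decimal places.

1092.2412

Δt = (6.5 − 1)/5 = 1.1.
Right endpoints: 2.1, 3.2, 4.3, 5.4, 6.5.
r(2.1) ≈ 8.1662, r(3.2) ≈ 24.5325, r(4.3) ≈ 73.6998, r(5.4) ≈ 221.4064, r(6.5) ≈ 665.1416.
Sum = Δt · [r(2.1) + r(3.2) + r(4.3) + r(5.4) + r(6.5)].
Sum ≈ 1092.2412.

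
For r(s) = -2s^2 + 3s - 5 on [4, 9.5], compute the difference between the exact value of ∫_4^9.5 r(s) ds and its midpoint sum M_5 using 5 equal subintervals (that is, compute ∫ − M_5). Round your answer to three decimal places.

Exact integral: ∫_4^9.5 r(s) ds ≈ -445.04167.
M_5 = -443.9325.
Error ≈ -445.04167 − (-443.9325) ≈ -1.109.

-1.109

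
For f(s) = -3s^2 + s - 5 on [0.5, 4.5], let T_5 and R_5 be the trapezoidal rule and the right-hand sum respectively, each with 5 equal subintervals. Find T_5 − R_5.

T_5 = -102.28.
R_5 = -124.68.
T_5 − R_5 = 22.4.

22.4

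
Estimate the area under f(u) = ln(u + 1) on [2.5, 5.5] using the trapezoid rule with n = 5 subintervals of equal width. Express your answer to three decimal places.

4.778

Δu = (5.5 − 2.5)/5 = 0.6.
f(2.5) ≈ 1.253, f(3.1) ≈ 1.411, f(3.7) ≈ 1.548, f(4.3) ≈ 1.668, f(4.9) ≈ 1.775, f(5.5) ≈ 1.872.
T_5 = (Δu/2)·[f(u_0) + 2f(u_1) + ... + 2f(u_{4}) + f(u_5)].
Sum ≈ 4.778.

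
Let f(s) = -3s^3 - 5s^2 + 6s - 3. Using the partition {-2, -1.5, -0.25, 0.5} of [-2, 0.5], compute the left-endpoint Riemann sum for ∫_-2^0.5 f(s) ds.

-25.48046875

Subinterval widths: 0.5, 1.25, 0.75.
Left endpoints: -2, -1.5, -0.25.
f(-2) = -11, f(-1.5) = -13.125, f(-0.25) = -4.765625.
Sum = Σ Δs_i · f(s_i).
Sum = -25.48046875.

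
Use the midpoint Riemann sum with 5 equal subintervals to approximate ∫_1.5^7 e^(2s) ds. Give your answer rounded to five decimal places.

495206.50025

Δs = (7 − 1.5)/5 = 1.1.
Midpoints: 2.05, 3.15, 4.25, 5.35, 6.45.
f(2.05) ≈ 60.34029, f(3.15) ≈ 544.57191, f(4.25) ≈ 4914.76884, f(5.35) ≈ 44355.85513, f(6.45) ≈ 400312.19133.
Sum = Δs · [f(2.05) + f(3.15) + f(4.25) + f(5.35) + f(6.45)].
Sum ≈ 495206.50025.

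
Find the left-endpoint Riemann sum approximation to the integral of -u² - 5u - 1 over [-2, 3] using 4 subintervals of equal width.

-11.71875

Δu = (3 − (-2))/4 = 1.25.
Left endpoints: -2, -0.75, 0.5, 1.75.
f(-2) = 5, f(-0.75) = 2.1875, f(0.5) = -3.75, f(1.75) = -12.8125.
Sum = Δu · [f(-2) + f(-0.75) + f(0.5) + f(1.75)].
Sum = -11.71875.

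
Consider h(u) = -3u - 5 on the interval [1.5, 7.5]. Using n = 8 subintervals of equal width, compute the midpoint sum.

Δu = (7.5 − 1.5)/8 = 0.75.
Midpoints: 1.875, 2.625, 3.375, 4.125, 4.875, 5.625, 6.375, 7.125.
h(1.875) = -10.625, h(2.625) = -12.875, h(3.375) = -15.125, h(4.125) = -17.375, h(4.875) = -19.625, h(5.625) = -21.875, h(6.375) = -24.125, h(7.125) = -26.375.
Sum = Δu · [h(1.875) + h(2.625) + h(3.375) + ...].
Sum = -111.

-111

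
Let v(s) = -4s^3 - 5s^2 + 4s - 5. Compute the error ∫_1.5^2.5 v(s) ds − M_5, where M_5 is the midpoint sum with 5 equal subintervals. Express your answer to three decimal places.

-0.097

Exact integral: ∫_1.5^2.5 v(s) ds ≈ -51.41667.
M_5 = -51.32.
Error ≈ -51.41667 − (-51.32) ≈ -0.097.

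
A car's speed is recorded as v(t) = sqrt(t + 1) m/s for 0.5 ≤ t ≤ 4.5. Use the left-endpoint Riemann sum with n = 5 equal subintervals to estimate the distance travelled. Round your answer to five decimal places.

Δt = (4.5 − 0.5)/5 = 0.8.
Left endpoints: 0.5, 1.3, 2.1, 2.9, 3.7.
v(0.5) ≈ 1.22474, v(1.3) ≈ 1.51658, v(2.1) ≈ 1.76068, v(2.9) ≈ 1.97484, v(3.7) ≈ 2.16795.
Sum = Δt · [v(0.5) + v(1.3) + v(2.1) + v(2.9) + v(3.7)].
Sum ≈ 6.91583.

6.91583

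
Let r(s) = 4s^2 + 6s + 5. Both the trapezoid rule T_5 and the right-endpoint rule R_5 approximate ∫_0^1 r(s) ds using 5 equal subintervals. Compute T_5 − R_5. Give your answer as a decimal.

T_5 = 9.36.
R_5 = 10.36.
T_5 − R_5 = -1.

-1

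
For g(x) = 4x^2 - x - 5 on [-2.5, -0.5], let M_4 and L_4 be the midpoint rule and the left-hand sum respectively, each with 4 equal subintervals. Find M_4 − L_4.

-7

M_4 = 13.5.
L_4 = 20.5.
M_4 − L_4 = -7.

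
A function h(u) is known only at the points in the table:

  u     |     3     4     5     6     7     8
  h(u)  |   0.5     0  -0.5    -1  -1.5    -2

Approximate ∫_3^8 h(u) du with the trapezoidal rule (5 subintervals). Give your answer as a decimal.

-3.75

Δu = 1.
T_5 = (1/2)·[0.5 + 2·0 + 2·(-0.5) + 2·(-1) + 2·(-1.5) + (-2)] = -3.75.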